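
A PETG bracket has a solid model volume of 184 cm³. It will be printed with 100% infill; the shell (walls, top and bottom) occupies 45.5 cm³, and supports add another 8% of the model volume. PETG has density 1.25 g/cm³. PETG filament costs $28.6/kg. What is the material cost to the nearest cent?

Volume inside the shell = 184 − 45.5, so 138.5 cm³.
Infill volume = 1.00 × 138.5, so 138.5 cm³.
Support = 0.08 × 184, so 14.72 cm³.
Total printed volume = 45.5 + 138.5 + 14.72, so 198.72 cm³.
Mass = 198.72 × 1.25 = 248.4 g.
At $28.6/kg: 248.4/1000 × 28.6 = $7.10.

$7.10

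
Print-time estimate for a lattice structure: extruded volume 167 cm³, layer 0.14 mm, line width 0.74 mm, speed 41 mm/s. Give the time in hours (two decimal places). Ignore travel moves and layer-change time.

Extrusion cross-section = 0.14 × 0.74 = 0.1036 mm².
Toolpath length = 167 cm³ / 0.1036 mm² = 167000 / 0.1036 = 1611969.1 mm.
Extrusion time = 1611969.1 / 41 = 39316.3 s.
Converting: 39316.3 s = 10.92 hours.

10.92 hours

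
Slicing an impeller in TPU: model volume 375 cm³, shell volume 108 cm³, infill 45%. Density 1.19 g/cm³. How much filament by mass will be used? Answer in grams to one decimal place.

Infill region = 375 − 108, so 267 cm³.
Deposited infill = 0.45 × 267 = 120.15 cm³.
Deposited volume: 108 + 120.15 → 228.15 cm³.
Mass = 228.15 × 1.19, so 271.4985 g.

271.5 g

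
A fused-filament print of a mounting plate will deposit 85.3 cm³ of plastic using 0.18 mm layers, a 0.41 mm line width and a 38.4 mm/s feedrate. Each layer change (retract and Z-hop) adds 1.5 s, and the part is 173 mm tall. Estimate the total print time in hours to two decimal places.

Bead cross-section = 0.18 × 0.41, so 0.0738 mm².
Path length: 85300 mm³ / 0.0738 mm² → 1155826.6 mm.
Extrusion time = 1155826.6 / 38.4 = 30099.7 s.
Number of layers: 173 / 0.18 → 962 (rounded up).
Z-hop total: 962 × 1.5 → 1443 s.
Total = 30099.7 + 1443 = 31542.7 s = 8.76 hours.

8.76 hours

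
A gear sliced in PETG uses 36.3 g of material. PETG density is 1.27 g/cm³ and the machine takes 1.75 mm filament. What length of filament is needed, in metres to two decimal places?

Extruded volume: 36.3/1.27 = 28.5827 cm³ (28582.7 mm³).
A = π r² = π × 0.875² = 2.4053 mm².
Length = 28582.7 / 2.4053 = 11883.22 mm = 11.88 m.

11.88 m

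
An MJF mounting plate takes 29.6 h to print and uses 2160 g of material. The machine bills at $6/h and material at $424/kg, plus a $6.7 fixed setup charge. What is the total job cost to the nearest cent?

$1100.14

Time charge = 6 × 29.6 = $177.60.
Material charge: 424 × 2160/1000 → $915.84.
Total = 177.60 + 915.84 + 6.7 = $1100.14.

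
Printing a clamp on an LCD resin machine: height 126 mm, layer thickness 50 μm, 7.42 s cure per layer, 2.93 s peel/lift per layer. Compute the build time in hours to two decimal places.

7.25 hours

Layers = ⌈126/0.05⌉ = 2520.
Each layer takes: 7.42 + 2.93 → 10.35 s.
Total = 2520 × 10.35 = 26082 s = 7.25 hours.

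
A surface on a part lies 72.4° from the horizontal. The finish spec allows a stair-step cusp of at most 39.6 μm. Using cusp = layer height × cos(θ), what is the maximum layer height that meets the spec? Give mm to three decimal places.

Layer height = cusp / cos(72.4°) = 0.0396 / 0.3024 = 0.131 mm.

0.131 mm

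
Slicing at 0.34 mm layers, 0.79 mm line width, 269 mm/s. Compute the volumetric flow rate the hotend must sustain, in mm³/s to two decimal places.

72.25

A = 0.34 × 0.79, so 0.2686 mm².
Volumetric flow = 269 × 0.2686 = 72.25 mm³/s.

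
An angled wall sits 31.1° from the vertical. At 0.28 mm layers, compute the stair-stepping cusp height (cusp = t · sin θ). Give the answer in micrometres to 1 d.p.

144.6 μm

Cusp = layer height × sin(31.1°) = 0.28 × 0.5165 = 0.14462 mm = 144.6 μm.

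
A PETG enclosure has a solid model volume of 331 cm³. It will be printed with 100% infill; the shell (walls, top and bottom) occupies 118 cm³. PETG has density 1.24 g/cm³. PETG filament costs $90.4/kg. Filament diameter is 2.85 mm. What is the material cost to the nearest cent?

$37.10

Volume inside the shell = 331 − 118, so 213 cm³.
Infill volume = 1.00 × 213, so 213 cm³.
Total extruded = 118 + 213 = 331 cm³.
Mass: 331 × 1.24 → 410.44 g.
At $90.4/kg: 410.44/1000 × 90.4 = $37.10.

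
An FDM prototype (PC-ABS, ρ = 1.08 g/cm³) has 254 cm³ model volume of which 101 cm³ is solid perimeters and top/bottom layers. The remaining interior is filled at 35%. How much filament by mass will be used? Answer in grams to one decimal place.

Volume inside the shell = 254 − 101, so 153 cm³.
Infill volume = 0.35 × 153 = 53.55 cm³.
Total extruded: 101 + 53.55 → 154.55 cm³.
Mass = 154.55 × 1.08, so 166.914 g.

166.9 g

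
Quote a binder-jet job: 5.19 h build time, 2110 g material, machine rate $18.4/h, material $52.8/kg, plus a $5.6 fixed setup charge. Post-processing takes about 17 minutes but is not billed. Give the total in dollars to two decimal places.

Time charge: 18.4 × 5.19 → $95.496.
Material cost: 52.8 × 2110/1000 → $111.408.
Adding setup: 95.496 + 111.408 + 5.6 → 212.504 ≈ $212.50.

$212.50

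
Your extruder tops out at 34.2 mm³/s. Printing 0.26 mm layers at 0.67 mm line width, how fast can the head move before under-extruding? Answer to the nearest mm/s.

A: 0.26 × 0.67 → 0.1742 mm².
v_max = Q/A = 34.2/0.1742 = 196.33 mm/s → 196 mm/s.

196 mm/s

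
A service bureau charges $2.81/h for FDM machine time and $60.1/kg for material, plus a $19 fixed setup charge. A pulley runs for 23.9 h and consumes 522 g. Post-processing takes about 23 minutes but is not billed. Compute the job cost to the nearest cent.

$117.53

Time charge = 2.81 × 23.9, so $67.159.
Material charge = 60.1 × 522/1000 = $31.3722.
Adding setup: 67.159 + 31.3722 + 19 → 117.5312 ≈ $117.53.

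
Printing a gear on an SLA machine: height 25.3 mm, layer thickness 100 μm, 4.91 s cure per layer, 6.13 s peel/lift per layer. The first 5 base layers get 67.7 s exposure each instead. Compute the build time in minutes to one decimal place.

Number of layers: 25.3 / 0.1 → 253 (rounded up).
Bottom layers = 5 × (67.7 + 6.13), so 369.15 s.
Normal layers = 248 × (4.91 + 6.13) = 2737.92 s.
Sum: 369.15 + 2737.92 = 3107.07 s → 51.8 minutes.

51.8 minutes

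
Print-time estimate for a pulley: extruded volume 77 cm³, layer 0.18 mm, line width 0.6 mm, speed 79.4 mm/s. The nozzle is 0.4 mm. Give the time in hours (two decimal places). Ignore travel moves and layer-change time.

2.49 hours

Bead cross-section = 0.18 × 0.6, so 0.108 mm².
Total extruded path = 77000/0.108 = 712963 mm.
Time extruding = 712963 / 79.4 = 8979.4 s.
Converting: 8979.4 s = 2.49 hours.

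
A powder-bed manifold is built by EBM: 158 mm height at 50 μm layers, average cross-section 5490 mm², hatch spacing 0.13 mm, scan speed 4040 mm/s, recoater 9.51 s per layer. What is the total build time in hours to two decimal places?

Number of layers: 158 / 0.05 → 3160 (rounded up).
Per-layer scan distance = 5490 / 0.13 = 42230.8 mm.
Beam time per layer = 42230.8 / 4040, so 10.4532 s.
Time per layer = 10.4532 + 9.51 = 19.9632 s.
Build time = 3160 × 19.9632 = 63083.712 s = 17.52 hours.

17.52 hours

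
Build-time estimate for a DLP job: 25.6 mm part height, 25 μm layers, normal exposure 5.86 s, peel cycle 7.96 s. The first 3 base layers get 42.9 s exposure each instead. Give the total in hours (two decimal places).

3.96 hours

Layers = ⌈25.6/0.025⌉ = 1024.
Bottom layers = 3 × (42.9 + 7.96), so 152.58 s.
Normal layers = 1021 × (5.86 + 7.96) = 14110.22 s.
Sum: 152.58 + 14110.22 = 14262.8 s → 3.96 hours.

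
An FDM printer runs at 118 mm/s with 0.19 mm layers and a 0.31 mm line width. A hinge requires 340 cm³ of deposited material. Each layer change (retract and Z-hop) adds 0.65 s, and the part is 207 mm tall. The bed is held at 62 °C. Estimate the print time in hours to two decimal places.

13.79 hours

Bead cross-section = 0.19 × 0.31, so 0.0589 mm².
Path length: 340000 mm³ / 0.0589 mm² → 5772495.8 mm.
Time extruding: 5772495.8 / 118 → 48919.5 s.
Number of layers: 207 / 0.19 → 1090 (rounded up).
Z-hop total = 1090 × 0.65 = 708.5 s.
Altogether 48919.5 + 708.5 = 49628 s, i.e. 13.79 hours.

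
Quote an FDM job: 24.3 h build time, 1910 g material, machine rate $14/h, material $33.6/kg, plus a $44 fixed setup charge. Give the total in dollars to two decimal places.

$448.38

Time charge = 14 × 24.3 = $340.20.
Material charge: 33.6 × 1910/1000 → $64.176.
Adding setup: 340.20 + 64.176 + 44 → 448.376 ≈ $448.38.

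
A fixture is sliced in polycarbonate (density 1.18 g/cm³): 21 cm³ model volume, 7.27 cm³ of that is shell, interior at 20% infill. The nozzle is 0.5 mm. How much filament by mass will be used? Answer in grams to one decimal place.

11.8 g

Interior volume = 21 − 7.27, so 13.73 cm³.
Infill deposited: 0.20 × 13.73 → 2.746 cm³.
Deposited volume = 7.27 + 2.746, so 10.016 cm³.
Mass = 10.016 × 1.18 = 11.81888 g.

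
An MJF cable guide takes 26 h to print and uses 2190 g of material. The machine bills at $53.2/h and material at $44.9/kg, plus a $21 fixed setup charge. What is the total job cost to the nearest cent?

$1502.53

Machine-time cost = 53.2 × 26 = $1383.20.
Material charge = 44.9 × 2190/1000 = $98.331.
Total = 1383.20 + 98.331 + 21 = 1502.531 ≈ $1502.53.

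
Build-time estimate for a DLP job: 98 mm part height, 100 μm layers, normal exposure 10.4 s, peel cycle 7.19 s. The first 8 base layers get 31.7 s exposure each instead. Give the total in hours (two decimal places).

4.84 hours

Layer count = ceil(98 / 0.1) = 980.
Bottom layers = 8 × (31.7 + 7.19), so 311.12 s.
Regular layers = 972 × (10.4 + 7.19) = 17097.48 s.
Sum: 311.12 + 17097.48 = 17408.6 s → 4.84 hours.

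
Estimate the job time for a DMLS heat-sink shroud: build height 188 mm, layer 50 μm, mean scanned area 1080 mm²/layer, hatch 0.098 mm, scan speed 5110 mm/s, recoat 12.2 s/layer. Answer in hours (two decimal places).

Layer count = ceil(188 / 0.05) = 3760.
Per-layer scan distance = 1080 / 0.098, so 11020.4 mm.
Laser time per layer = 11020.4 / 5110, so 2.1566 s.
Per-layer time = 2.1566 + 12.2, so 14.3566 s.
Build time = 3760 × 14.3566 = 53980.816 s = 14.99 hours.

14.99 hours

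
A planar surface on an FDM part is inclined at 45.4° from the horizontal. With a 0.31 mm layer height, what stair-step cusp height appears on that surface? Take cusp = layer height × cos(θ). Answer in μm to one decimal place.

217.7 μm

Cusp = layer height × cos(45.4°) = 0.31 × 0.7022 = 0.217682 mm = 217.7 μm.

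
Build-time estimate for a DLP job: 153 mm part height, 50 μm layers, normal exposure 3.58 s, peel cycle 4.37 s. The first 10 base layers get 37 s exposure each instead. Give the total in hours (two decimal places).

6.85 hours

Layers = ⌈153/0.05⌉ = 3060.
Burn-in layers = 10 × (37 + 4.37), so 413.7 s.
Regular layers = 3050 × (3.58 + 4.37), so 24247.5 s.
Total = 413.7 + 24247.5 = 24661.2 s = 6.85 hours.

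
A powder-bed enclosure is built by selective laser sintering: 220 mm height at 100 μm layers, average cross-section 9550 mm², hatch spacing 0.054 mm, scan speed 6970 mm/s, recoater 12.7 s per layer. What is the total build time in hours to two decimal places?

23.27 hours

Number of layers: 220 / 0.1 → 2200 (rounded up).
Hatch length per layer = 9550 / 0.054, so 176851.9 mm.
Laser time per layer = 176851.9 / 6970, so 25.3733 s.
Time per layer = 25.3733 + 12.7 = 38.0733 s.
Build time = 2200 × 38.0733 = 83761.26 s = 23.27 hours.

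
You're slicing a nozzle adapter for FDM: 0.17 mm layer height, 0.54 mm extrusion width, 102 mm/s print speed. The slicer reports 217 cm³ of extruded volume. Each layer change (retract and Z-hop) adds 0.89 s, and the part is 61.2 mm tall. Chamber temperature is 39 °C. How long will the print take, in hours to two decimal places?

6.53 hours

Extrusion cross-section: 0.17 × 0.54 → 0.0918 mm².
Toolpath length = 217 cm³ / 0.0918 mm² = 217000 / 0.0918 = 2363834.4 mm.
Time extruding = 2363834.4 / 102 = 23174.8 s.
Layer count = ceil(61.2 / 0.17) = 360.
Z-hop total = 360 × 0.89, so 320.4 s.
Altogether 23174.8 + 320.4 = 23495.2 s, i.e. 6.53 hours.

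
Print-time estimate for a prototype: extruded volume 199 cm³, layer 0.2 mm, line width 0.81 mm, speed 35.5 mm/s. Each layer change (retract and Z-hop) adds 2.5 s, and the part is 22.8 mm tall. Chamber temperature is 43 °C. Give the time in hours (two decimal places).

Extrusion cross-section: 0.2 × 0.81 → 0.162 mm².
Total extruded path = 199000/0.162 = 1228395.1 mm.
Time extruding = 1228395.1 / 35.5 = 34602.7 s.
Layer count = ceil(22.8 / 0.2) = 114.
Non-print overhead = 114 × 2.5, so 285 s.
Altogether 34602.7 + 285 = 34887.7 s, i.e. 9.69 hours.

9.69 hours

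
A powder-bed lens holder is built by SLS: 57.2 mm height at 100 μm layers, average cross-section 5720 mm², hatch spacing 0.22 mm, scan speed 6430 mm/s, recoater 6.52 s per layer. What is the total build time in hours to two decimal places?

Layer count = ceil(57.2 / 0.1) = 572.
Hatch length per layer = 5720 / 0.22, so 26000 mm.
Scan time per layer = 26000 / 6430 = 4.0435 s.
Layer cycle: 4.0435 + 6.52 → 10.5635 s.
572 layers × 10.5635 s/layer = 6042.322 s, i.e. 1.68 hours.

1.68 hours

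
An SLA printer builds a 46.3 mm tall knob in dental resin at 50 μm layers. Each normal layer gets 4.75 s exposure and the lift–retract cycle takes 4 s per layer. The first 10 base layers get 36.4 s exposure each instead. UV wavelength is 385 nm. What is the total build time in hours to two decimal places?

2.34 hours

Layers = ⌈46.3/0.05⌉ = 926.
Bottom layers = 10 × (36.4 + 4), so 404 s.
Remaining layers = 916 × (4.75 + 4), so 8015 s.
Total = 404 + 8015 = 8419 s = 2.34 hours.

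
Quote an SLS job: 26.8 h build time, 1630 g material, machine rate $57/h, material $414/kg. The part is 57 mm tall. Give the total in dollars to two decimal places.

Machine cost = 57 × 26.8 = $1527.60.
Feedstock cost: 414 × 1630/1000 → $674.82.
Total = 1527.60 + 674.82 = $2202.42.

$2202.42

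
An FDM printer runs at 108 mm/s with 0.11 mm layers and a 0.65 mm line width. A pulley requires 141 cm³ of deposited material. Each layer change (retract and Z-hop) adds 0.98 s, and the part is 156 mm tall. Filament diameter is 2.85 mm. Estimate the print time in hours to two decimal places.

5.46 hours

Line area = 0.11 × 0.65 = 0.0715 mm².
Toolpath length = 141 cm³ / 0.0715 mm² = 141000 / 0.0715 = 1972028 mm.
Extrusion time = 1972028 / 108, so 18259.5 s.
Number of layers: 156 / 0.11 → 1419 (rounded up).
Non-print overhead = 1419 × 0.98 = 1390.62 s.
Total = 18259.5 + 1390.62 = 19650.12 s = 5.46 hours.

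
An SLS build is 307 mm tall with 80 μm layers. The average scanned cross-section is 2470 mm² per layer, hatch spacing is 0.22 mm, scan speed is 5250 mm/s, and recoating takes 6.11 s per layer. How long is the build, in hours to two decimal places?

Layers = ⌈307/0.08⌉ = 3838.
Scan path per layer = 2470 / 0.22, so 11227.3 mm.
Scan time per layer = 11227.3 / 5250, so 2.1385 s.
Layer cycle: 2.1385 + 6.11 → 8.2485 s.
Total: 3838 × 8.2485 s = 31657.743 s → 8.79 hours.

8.79 hours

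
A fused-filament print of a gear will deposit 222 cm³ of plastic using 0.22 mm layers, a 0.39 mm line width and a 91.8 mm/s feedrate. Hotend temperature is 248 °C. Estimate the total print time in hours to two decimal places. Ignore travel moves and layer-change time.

7.83 hours

Extrusion cross-section = 0.22 × 0.39, so 0.0858 mm².
Total extruded path = 222000/0.0858 = 2587412.6 mm.
Print-move time: 2587412.6 / 91.8 → 28185.3 s.
Converting: 28185.3 s = 7.83 hours.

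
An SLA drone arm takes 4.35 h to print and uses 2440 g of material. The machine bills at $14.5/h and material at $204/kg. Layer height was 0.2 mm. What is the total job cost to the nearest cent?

$560.84

Machine-time cost = 14.5 × 4.35, so $63.075.
Material charge = 204 × 2440/1000, so $497.76.
Total = 63.075 + 497.76 = 560.835 ≈ $560.84.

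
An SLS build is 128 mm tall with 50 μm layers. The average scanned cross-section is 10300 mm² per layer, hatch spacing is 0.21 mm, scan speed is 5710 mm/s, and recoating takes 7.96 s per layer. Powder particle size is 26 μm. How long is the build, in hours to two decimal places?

11.77 hours

Number of layers: 128 / 0.05 → 2560 (rounded up).
Per-layer scan distance: 10300 / 0.21 → 49047.6 mm.
Per-layer scan time: 49047.6 / 5710 → 8.5898 s.
Layer cycle = 8.5898 + 7.96 = 16.5498 s.
Build time = 2560 × 16.5498 = 42367.488 s = 11.77 hours.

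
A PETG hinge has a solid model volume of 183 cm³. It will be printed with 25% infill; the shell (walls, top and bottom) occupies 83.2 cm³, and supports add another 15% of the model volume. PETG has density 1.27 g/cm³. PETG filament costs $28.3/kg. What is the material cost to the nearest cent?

$4.87

Interior volume = 183 − 83.2 = 99.8 cm³.
Deposited infill = 0.25 × 99.8 = 24.95 cm³.
Support = 0.15 × 183 = 27.45 cm³.
Total printed volume: 83.2 + 24.95 + 27.45 → 135.6 cm³.
Mass: 135.6 × 1.27 → 172.212 g.
Cost = 172.212 g / 1000 × $28.3/kg = $4.87.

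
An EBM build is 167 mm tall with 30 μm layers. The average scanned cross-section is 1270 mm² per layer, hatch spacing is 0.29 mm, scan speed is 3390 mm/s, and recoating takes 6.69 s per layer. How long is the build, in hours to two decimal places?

Number of layers: 167 / 0.03 → 5567 (rounded up).
Per-layer scan distance: 1270 / 0.29 → 4379.3 mm.
Per-layer scan time = 4379.3 / 3390, so 1.2918 s.
Time per layer: 1.2918 + 6.69 → 7.9818 s.
Build time = 5567 × 7.9818 = 44434.6806 s = 12.34 hours.

12.34 hours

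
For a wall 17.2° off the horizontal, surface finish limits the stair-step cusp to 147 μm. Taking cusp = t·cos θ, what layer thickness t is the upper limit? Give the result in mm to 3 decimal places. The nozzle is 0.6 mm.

0.154 mm

t = h_c / cos θ = 0.147 / 0.9553 = 0.154 mm.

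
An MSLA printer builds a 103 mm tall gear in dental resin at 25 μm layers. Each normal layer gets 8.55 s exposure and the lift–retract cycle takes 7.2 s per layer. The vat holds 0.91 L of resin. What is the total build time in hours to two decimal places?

18.03 hours

Layer count = ceil(103 / 0.025) = 4120.
Each layer takes = 8.55 + 7.2, so 15.75 s.
Total = 4120 × 15.75 = 64890 s = 18.03 hours.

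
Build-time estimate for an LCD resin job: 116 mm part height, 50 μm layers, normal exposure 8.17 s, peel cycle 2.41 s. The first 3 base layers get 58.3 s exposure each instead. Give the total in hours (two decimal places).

Layer count = ceil(116 / 0.05) = 2320.
Base layers = 3 × (58.3 + 2.41), so 182.13 s.
Remaining layers = 2317 × (8.17 + 2.41), so 24513.86 s.
Sum: 182.13 + 24513.86 = 24695.99 s → 6.86 hours.

6.86 hours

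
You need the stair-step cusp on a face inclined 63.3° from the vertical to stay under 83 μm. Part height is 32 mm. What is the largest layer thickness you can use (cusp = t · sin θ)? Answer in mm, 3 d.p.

0.093 mm

sin(63.3°) = 0.8934; t_max = 0.083/0.8934 = 0.093 mm.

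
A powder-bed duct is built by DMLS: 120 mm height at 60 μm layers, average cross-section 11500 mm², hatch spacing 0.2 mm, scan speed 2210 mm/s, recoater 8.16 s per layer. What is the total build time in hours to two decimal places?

18.99 hours

Layers = ⌈120/0.06⌉ = 2000.
Hatch length per layer = 11500 / 0.2 = 57500 mm.
Per-layer scan time = 57500 / 2210, so 26.0181 s.
Layer cycle = 26.0181 + 8.16, so 34.1781 s.
Build time = 2000 × 34.1781 = 68356.2 s = 18.99 hours.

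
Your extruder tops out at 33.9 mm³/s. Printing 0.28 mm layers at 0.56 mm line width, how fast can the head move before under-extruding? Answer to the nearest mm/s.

216 mm/s

Bead cross-section = 0.28 × 0.56 = 0.1568 mm².
Max speed = 33.9 / 0.1568 = 216.20 ≈ 216 mm/s.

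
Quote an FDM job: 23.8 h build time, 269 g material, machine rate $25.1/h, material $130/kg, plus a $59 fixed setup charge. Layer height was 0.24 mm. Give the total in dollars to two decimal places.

$691.35

Machine-time cost = 25.1 × 23.8, so $597.38.
Material cost: 130 × 269/1000 → $34.97.
Adding setup: 597.38 + 34.97 + 59 → $691.35.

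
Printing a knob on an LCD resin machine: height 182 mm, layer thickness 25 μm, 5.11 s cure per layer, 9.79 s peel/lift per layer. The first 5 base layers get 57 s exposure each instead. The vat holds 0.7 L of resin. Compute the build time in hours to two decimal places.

Layers = ⌈182/0.025⌉ = 7280.
Burn-in layers = 5 × (57 + 9.79) = 333.95 s.
Normal layers: 7275 × (5.11 + 9.79) → 108397.5 s.
Sum: 333.95 + 108397.5 = 108731.45 s → 30.20 hours.

30.20 hours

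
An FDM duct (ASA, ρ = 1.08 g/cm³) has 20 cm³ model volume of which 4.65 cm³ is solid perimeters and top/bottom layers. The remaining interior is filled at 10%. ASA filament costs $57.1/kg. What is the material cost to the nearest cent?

$0.38

Infill region = 20 − 4.65, so 15.35 cm³.
Deposited infill = 0.10 × 15.35, so 1.535 cm³.
Deposited volume = 4.65 + 1.535, so 6.185 cm³.
Mass: 6.185 × 1.08 → 6.6798 g.
At $57.1/kg: 6.6798/1000 × 57.1 = $0.38.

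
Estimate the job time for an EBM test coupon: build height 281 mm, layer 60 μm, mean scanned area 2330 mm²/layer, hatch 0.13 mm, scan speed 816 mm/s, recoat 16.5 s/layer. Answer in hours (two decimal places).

Layer count = ceil(281 / 0.06) = 4684.
Per-layer scan distance = 2330 / 0.13 = 17923.1 mm.
Beam time per layer = 17923.1 / 816, so 21.9646 s.
Time per layer = 21.9646 + 16.5, so 38.4646 s.
4684 layers × 38.4646 s/layer = 180168.1864 s, i.e. 50.05 hours.

50.05 hours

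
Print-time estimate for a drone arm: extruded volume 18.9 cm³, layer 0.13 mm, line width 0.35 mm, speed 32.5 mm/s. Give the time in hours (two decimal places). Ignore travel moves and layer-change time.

Extrusion cross-section: 0.13 × 0.35 → 0.0455 mm².
Total extruded path = 18900/0.0455 = 415384.6 mm.
Print-move time = 415384.6 / 32.5 = 12781.1 s.
That's 12781.1 s → 3.55 hours.

3.55 hours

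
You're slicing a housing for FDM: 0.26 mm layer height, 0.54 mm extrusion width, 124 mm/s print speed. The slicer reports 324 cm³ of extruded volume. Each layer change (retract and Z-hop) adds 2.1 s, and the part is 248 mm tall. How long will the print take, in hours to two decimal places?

5.73 hours

Bead cross-section = 0.26 × 0.54, so 0.1404 mm².
Toolpath length = 324 cm³ / 0.1404 mm² = 324000 / 0.1404 = 2307692.3 mm.
Extrusion time = 2307692.3 / 124 = 18610.4 s.
Layer count = ceil(248 / 0.26) = 954.
Z-hop total = 954 × 2.1, so 2003.4 s.
Total = 18610.4 + 2003.4 = 20613.8 s = 5.73 hours.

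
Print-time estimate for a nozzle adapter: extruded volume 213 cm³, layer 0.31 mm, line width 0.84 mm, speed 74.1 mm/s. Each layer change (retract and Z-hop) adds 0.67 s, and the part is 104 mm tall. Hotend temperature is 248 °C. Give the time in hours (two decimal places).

3.13 hours

Line area: 0.31 × 0.84 → 0.2604 mm².
Total extruded path = 213000/0.2604 = 817972.4 mm.
Print-move time = 817972.4 / 74.1 = 11038.8 s.
Layers = ⌈104/0.31⌉ = 336.
Z-hop total = 336 × 0.67 = 225.12 s.
Total = 11038.8 + 225.12 = 11263.92 s = 3.13 hours.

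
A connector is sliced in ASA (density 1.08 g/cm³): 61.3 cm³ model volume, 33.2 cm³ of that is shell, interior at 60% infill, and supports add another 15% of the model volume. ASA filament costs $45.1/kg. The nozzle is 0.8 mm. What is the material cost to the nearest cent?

$2.89

Volume inside the shell: 61.3 − 33.2 → 28.1 cm³.
Deposited infill = 0.60 × 28.1 = 16.86 cm³.
Support = 0.15 × 61.3 = 9.195 cm³.
Total extruded = 33.2 + 16.86 + 9.195, so 59.255 cm³.
Mass = 59.255 × 1.08, so 63.9954 g.
At $45.1/kg: 63.9954/1000 × 45.1 = $2.89.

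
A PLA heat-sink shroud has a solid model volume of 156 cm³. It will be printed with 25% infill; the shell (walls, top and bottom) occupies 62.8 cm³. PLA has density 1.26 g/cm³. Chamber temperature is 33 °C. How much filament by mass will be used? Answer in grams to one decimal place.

Volume inside the shell: 156 − 62.8 → 93.2 cm³.
Infill volume: 0.25 × 93.2 → 23.3 cm³.
Deposited volume = 62.8 + 23.3 = 86.1 cm³.
Mass: 86.1 × 1.26 → 108.486 g.

108.5 g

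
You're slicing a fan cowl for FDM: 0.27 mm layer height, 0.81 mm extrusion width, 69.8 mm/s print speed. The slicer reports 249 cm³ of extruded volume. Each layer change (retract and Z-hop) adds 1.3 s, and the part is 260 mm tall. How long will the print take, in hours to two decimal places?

4.88 hours

Extrusion cross-section: 0.27 × 0.81 → 0.2187 mm².
Toolpath length = 249 cm³ / 0.2187 mm² = 249000 / 0.2187 = 1138546 mm.
Time extruding = 1138546 / 69.8 = 16311.5 s.
Number of layers: 260 / 0.27 → 963 (rounded up).
Layer-change overhead: 963 × 1.3 → 1251.9 s.
Altogether 16311.5 + 1251.9 = 17563.4 s, i.e. 4.88 hours.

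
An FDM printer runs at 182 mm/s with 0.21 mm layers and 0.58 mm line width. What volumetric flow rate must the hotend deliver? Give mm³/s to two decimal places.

Extrusion cross-section: 0.21 × 0.58 → 0.1218 mm².
Volumetric flow = 182 × 0.1218 = 22.17 mm³/s.

22.17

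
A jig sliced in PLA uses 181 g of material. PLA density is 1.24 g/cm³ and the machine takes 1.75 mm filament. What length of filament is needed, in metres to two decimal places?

60.69 m

Volume = 181 g / 1.24 g·cm⁻³ = 145.9677 cm³ = 145967.7 mm³.
Filament cross-section = π × (1.75/2)² = 2.4053 mm².
Length = 145967.7 / 2.4053 = 60685.86 mm = 60.69 m.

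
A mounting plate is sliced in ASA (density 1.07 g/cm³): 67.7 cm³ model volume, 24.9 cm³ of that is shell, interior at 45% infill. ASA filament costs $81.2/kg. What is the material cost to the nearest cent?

Volume inside the shell = 67.7 − 24.9 = 42.8 cm³.
Infill deposited = 0.45 × 42.8 = 19.26 cm³.
Deposited volume = 24.9 + 19.26 = 44.16 cm³.
Mass: 44.16 × 1.07 → 47.2512 g.
At $81.2/kg: 47.2512/1000 × 81.2 = $3.84.

$3.84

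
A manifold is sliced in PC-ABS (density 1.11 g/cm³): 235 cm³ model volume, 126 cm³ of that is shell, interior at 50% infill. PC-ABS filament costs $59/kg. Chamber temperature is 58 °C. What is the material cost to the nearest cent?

$11.82

Infill region = 235 − 126 = 109 cm³.
Infill volume: 0.50 × 109 → 54.5 cm³.
Total extruded = 126 + 54.5, so 180.5 cm³.
Mass: 180.5 × 1.11 → 200.355 g.
At $59/kg: 200.355/1000 × 59 = $11.82.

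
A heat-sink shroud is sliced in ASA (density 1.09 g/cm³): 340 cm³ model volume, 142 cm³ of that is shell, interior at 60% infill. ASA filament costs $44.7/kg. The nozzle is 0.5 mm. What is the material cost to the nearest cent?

$12.71

Infill region = 340 − 142, so 198 cm³.
Infill volume: 0.60 × 198 → 118.8 cm³.
Total printed volume = 142 + 118.8 = 260.8 cm³.
Mass: 260.8 × 1.09 → 284.272 g.
At $44.7/kg: 284.272/1000 × 44.7 = $12.71.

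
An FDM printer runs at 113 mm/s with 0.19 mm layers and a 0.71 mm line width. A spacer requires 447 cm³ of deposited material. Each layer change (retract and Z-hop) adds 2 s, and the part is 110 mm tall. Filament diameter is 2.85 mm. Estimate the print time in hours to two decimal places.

8.47 hours

Bead cross-section: 0.19 × 0.71 → 0.1349 mm².
Total extruded path = 447000/0.1349 = 3313565.6 mm.
Extrusion time = 3313565.6 / 113 = 29323.6 s.
Number of layers: 110 / 0.19 → 579 (rounded up).
Layer-change overhead = 579 × 2 = 1158 s.
Total = 29323.6 + 1158 = 30481.6 s = 8.47 hours.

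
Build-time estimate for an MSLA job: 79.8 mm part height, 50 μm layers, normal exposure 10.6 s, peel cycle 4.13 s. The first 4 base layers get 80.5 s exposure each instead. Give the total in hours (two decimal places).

Layer count = ceil(79.8 / 0.05) = 1596.
Base layers = 4 × (80.5 + 4.13) = 338.52 s.
Normal layers = 1592 × (10.6 + 4.13), so 23450.16 s.
Sum: 338.52 + 23450.16 = 23788.68 s → 6.61 hours.

6.61 hours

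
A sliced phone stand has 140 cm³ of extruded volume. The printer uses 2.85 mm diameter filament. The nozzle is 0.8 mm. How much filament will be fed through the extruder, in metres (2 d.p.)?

21.95 m

A = π r² = π × 1.425² = 6.3794 mm².
Length = 140 cm³ / 6.3794 mm² = 140000 / 6.3794 = 21945.64 mm = 21.95 m.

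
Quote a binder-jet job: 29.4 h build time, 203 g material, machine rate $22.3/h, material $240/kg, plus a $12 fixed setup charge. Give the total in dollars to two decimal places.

$716.34

Time charge = 22.3 × 29.4, so $655.62.
Material cost: 240 × 203/1000 → $48.72.
Total = 655.62 + 48.72 + 12 = $716.34.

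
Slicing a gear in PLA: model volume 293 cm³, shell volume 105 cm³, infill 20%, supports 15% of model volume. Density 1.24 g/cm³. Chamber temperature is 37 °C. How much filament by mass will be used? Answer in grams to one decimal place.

231.3 g

Volume inside the shell: 293 − 105 → 188 cm³.
Deposited infill = 0.20 × 188 = 37.6 cm³.
Support = 0.15 × 293 = 43.95 cm³.
Total extruded = 105 + 37.6 + 43.95, so 186.55 cm³.
Mass = 186.55 × 1.24 = 231.322 g.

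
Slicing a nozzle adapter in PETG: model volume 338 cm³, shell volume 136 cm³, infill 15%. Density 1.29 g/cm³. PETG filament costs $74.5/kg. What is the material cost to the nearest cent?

Infill region = 338 − 136, so 202 cm³.
Infill deposited = 0.15 × 202 = 30.3 cm³.
Total printed volume: 136 + 30.3 → 166.3 cm³.
Mass = 166.3 × 1.29 = 214.527 g.
Cost = 214.527 g / 1000 × $74.5/kg = $15.98.

$15.98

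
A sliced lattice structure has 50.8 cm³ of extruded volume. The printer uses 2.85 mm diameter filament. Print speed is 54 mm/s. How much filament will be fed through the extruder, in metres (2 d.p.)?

A = π r² = π × 1.425² = 6.3794 mm².
L = 50800 mm³ / 6.3794 mm² = 7963.13 mm, i.e. 7.96 m.

7.96 m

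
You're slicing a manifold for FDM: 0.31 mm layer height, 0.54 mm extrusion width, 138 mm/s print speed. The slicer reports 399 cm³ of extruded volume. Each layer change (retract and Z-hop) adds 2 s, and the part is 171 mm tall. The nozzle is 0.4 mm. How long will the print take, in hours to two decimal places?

Line area = 0.31 × 0.54, so 0.1674 mm².
Toolpath length = 399 cm³ / 0.1674 mm² = 399000 / 0.1674 = 2383512.5 mm.
Time extruding = 2383512.5 / 138, so 17271.8 s.
Number of layers: 171 / 0.31 → 552 (rounded up).
Non-print overhead = 552 × 2 = 1104 s.
Total = 17271.8 + 1104 = 18375.8 s = 5.10 hours.

5.10 hours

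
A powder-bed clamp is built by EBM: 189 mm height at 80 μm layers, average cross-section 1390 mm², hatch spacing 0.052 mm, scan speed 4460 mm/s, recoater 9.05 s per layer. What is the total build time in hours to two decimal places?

9.87 hours

Layers = ⌈189/0.08⌉ = 2363.
Per-layer scan distance = 1390 / 0.052 = 26730.8 mm.
Beam time per layer = 26730.8 / 4460 = 5.9935 s.
Per-layer time = 5.9935 + 9.05 = 15.0435 s.
2363 layers × 15.0435 s/layer = 35547.7905 s, i.e. 9.87 hours.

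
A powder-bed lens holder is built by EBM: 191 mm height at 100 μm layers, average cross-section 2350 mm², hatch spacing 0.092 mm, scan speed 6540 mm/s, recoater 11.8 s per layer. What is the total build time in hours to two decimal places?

Number of layers: 191 / 0.1 → 1910 (rounded up).
Per-layer scan distance = 2350 / 0.092 = 25543.5 mm.
Scan time per layer = 25543.5 / 6540 = 3.9057 s.
Per-layer time = 3.9057 + 11.8 = 15.7057 s.
1910 layers × 15.7057 s/layer = 29997.887 s, i.e. 8.33 hours.

8.33 hours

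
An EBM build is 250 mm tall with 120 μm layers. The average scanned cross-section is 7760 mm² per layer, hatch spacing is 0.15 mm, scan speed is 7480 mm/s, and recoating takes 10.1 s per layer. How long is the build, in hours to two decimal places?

9.85 hours

Number of layers: 250 / 0.12 → 2084 (rounded up).
Scan path per layer = 7760 / 0.15 = 51733.3 mm.
Scan time per layer: 51733.3 / 7480 → 6.9162 s.
Time per layer: 6.9162 + 10.1 → 17.0162 s.
2084 layers × 17.0162 s/layer = 35461.7608 s, i.e. 9.85 hours.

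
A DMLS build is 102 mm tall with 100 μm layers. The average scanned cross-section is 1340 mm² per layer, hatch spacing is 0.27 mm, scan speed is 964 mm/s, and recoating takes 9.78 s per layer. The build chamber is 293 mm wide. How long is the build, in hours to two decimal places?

4.23 hours

Number of layers: 102 / 0.1 → 1020 (rounded up).
Hatch length per layer: 1340 / 0.27 → 4963 mm.
Per-layer scan time = 4963 / 964, so 5.1483 s.
Time per layer: 5.1483 + 9.78 → 14.9283 s.
1020 layers × 14.9283 s/layer = 15226.866 s, i.e. 4.23 hours.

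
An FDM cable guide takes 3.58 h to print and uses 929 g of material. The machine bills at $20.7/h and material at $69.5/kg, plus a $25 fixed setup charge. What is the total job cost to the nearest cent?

$163.67

Machine-time cost: 20.7 × 3.58 → $74.106.
Feedstock cost: 69.5 × 929/1000 → $64.5655.
Total = 74.106 + 64.5655 + 25 = 163.6715 ≈ $163.67.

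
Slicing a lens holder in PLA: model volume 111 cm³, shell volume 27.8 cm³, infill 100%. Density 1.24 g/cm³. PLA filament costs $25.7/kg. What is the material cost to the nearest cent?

Volume inside the shell = 111 − 27.8 = 83.2 cm³.
Infill deposited = 1.00 × 83.2 = 83.2 cm³.
Total printed volume = 27.8 + 83.2 = 111 cm³.
Mass: 111 × 1.24 → 137.64 g.
Cost = 137.64 g / 1000 × $25.7/kg = $3.54.

$3.54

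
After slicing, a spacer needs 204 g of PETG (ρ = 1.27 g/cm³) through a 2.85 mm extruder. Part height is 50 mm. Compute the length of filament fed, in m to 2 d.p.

25.18 m

Extruded volume: 204/1.27 = 160.6299 cm³ (160629.9 mm³).
Cross-section of 2.85 mm filament: π·(2.85/2)² = 6.3794 mm².
Length = 160629.9 / 6.3794 = 25179.47 mm = 25.18 m.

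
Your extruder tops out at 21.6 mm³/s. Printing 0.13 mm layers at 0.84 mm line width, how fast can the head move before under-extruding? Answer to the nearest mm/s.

198 mm/s

Extrusion cross-section = 0.13 × 0.84, so 0.1092 mm².
v_max = Q/A = 21.6/0.1092 = 197.80 mm/s → 198 mm/s.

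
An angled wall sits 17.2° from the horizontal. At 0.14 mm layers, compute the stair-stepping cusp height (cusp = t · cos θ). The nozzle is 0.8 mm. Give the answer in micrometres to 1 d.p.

133.7 μm

cos(17.2°) = 0.9553, so cusp = 0.14 × 0.9553 = 0.133742 mm → 133.7 μm.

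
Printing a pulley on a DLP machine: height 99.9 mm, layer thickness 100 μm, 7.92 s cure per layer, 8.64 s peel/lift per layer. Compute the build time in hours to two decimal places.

4.60 hours

Layer count = ceil(99.9 / 0.1) = 999.
Cycle time: 7.92 + 8.64 → 16.56 s.
Total = 999 × 16.56 = 16543.44 s = 4.60 hours.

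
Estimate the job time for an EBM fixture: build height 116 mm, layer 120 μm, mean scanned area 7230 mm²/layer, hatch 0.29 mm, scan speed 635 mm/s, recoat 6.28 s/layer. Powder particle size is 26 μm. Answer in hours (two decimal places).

12.23 hours

Layers = ⌈116/0.12⌉ = 967.
Hatch length per layer = 7230 / 0.29, so 24931 mm.
Per-layer scan time: 24931 / 635 → 39.2614 s.
Layer cycle = 39.2614 + 6.28, so 45.5414 s.
Total: 967 × 45.5414 s = 44038.5338 s → 12.23 hours.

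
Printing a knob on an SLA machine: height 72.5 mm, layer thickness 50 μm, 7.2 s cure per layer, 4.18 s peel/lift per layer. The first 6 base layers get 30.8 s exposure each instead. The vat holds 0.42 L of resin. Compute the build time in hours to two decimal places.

Layer count = ceil(72.5 / 0.05) = 1450.
Bottom layers = 6 × (30.8 + 4.18), so 209.88 s.
Regular layers = 1444 × (7.2 + 4.18), so 16432.72 s.
Total = 209.88 + 16432.72 = 16642.6 s = 4.62 hours.

4.62 hours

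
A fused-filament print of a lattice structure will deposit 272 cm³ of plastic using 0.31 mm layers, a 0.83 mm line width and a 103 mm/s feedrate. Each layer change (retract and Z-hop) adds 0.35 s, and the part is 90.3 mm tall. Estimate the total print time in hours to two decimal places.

2.88 hours

Extrusion cross-section = 0.31 × 0.83, so 0.2573 mm².
Toolpath length = 272 cm³ / 0.2573 mm² = 272000 / 0.2573 = 1057131.8 mm.
Print-move time: 1057131.8 / 103 → 10263.4 s.
Layer count = ceil(90.3 / 0.31) = 292.
Layer-change overhead = 292 × 0.35 = 102.2 s.
Total = 10263.4 + 102.2 = 10365.6 s = 2.88 hours.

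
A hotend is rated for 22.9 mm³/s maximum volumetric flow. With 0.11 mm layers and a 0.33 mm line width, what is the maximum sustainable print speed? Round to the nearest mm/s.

Extrusion cross-section: 0.11 × 0.33 → 0.0363 mm².
v_max = Q/A = 22.9/0.0363 = 630.85 mm/s → 631 mm/s.

631 mm/s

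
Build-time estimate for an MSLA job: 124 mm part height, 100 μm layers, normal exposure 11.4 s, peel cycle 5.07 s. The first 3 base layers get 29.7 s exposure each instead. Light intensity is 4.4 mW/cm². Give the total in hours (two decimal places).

5.69 hours

Layers = ⌈124/0.1⌉ = 1240.
Bottom layers = 3 × (29.7 + 5.07) = 104.31 s.
Remaining layers: 1237 × (11.4 + 5.07) → 20373.39 s.
Sum: 104.31 + 20373.39 = 20477.7 s → 5.69 hours.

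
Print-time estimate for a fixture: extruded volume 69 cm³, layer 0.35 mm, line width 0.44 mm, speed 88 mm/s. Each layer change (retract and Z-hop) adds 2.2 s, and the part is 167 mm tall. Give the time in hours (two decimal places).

Bead cross-section: 0.35 × 0.44 → 0.154 mm².
Toolpath length = 69 cm³ / 0.154 mm² = 69000 / 0.154 = 448051.9 mm.
Print-move time = 448051.9 / 88 = 5091.5 s.
Number of layers: 167 / 0.35 → 478 (rounded up).
Z-hop total = 478 × 2.2 = 1051.6 s.
Total = 5091.5 + 1051.6 = 6143.1 s = 1.71 hours.

1.71 hours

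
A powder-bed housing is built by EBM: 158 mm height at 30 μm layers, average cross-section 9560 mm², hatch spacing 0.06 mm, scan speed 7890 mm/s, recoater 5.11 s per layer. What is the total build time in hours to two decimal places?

Layers = ⌈158/0.03⌉ = 5267.
Per-layer scan distance: 9560 / 0.06 → 159333.3 mm.
Per-layer scan time: 159333.3 / 7890 → 20.1943 s.
Layer cycle: 20.1943 + 5.11 → 25.3043 s.
Total: 5267 × 25.3043 s = 133277.7481 s → 37.02 hours.

37.02 hours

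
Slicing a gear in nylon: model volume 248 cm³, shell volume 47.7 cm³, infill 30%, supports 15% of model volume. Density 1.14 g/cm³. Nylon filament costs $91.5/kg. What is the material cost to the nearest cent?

Interior volume = 248 − 47.7, so 200.3 cm³.
Deposited infill: 0.30 × 200.3 → 60.09 cm³.
Support = 0.15 × 248 = 37.2 cm³.
Total extruded: 47.7 + 60.09 + 37.2 → 144.99 cm³.
Mass = 144.99 × 1.14 = 165.2886 g.
Cost = 165.2886 g / 1000 × $91.5/kg = $15.12.

$15.12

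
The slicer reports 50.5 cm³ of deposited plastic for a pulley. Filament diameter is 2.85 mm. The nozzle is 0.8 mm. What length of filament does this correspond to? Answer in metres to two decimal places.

Filament cross-section = π × (2.85/2)² = 6.3794 mm².
Length = 50.5 cm³ / 6.3794 mm² = 50500 / 6.3794 = 7916.1 mm = 7.92 m.

7.92 m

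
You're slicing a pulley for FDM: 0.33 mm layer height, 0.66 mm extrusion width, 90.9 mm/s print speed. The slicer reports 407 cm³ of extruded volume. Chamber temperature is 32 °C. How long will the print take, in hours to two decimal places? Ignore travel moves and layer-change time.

5.71 hours

Line area: 0.33 × 0.66 → 0.2178 mm².
Toolpath length = 407 cm³ / 0.2178 mm² = 407000 / 0.2178 = 1868686.9 mm.
Print-move time = 1868686.9 / 90.9 = 20557.6 s.
20557.6 s = 5.71 hours.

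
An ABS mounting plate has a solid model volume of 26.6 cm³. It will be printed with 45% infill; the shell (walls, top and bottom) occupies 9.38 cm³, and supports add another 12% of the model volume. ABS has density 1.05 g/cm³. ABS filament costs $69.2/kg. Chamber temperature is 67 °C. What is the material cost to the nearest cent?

Infill region = 26.6 − 9.38 = 17.22 cm³.
Infill deposited = 0.45 × 17.22 = 7.749 cm³.
Support = 0.12 × 26.6, so 3.192 cm³.
Total extruded = 9.38 + 7.749 + 3.192 = 20.321 cm³.
Mass = 20.321 × 1.05 = 21.33705 g.
Cost = 21.33705 g / 1000 × $69.2/kg = $1.48.

$1.48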